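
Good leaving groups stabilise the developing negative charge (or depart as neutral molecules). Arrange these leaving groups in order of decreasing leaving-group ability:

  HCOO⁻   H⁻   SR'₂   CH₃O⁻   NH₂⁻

Leaving-group ability tracks the stability of the departed species; conjugate-acid pKₐ is the usual yardstick (lower pKₐ → better LG).
SR'₂: pKₐ(R'₂SH⁺) ≈ -7 — neutral; leaves from a sulfonium salt (R–SR'₂⁺)
HCOO⁻: pKₐ(HCOOH) ≈ 3.8 — resonance-stabilised carboxylate
CH₃O⁻: pKₐ(CH₃OH) ≈ 15.5
H⁻: pKₐ(H₂) ≈ 36
NH₂⁻: pKₐ(NH₃) ≈ 38

SR'₂ > HCOO⁻ > CH₃O⁻ > H⁻ > NH₂⁻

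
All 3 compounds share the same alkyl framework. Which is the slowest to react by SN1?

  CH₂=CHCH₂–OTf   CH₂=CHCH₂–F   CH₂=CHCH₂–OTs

CH₂=CHCH₂–F

The skeletons are identical, so relative rate is governed entirely by leaving-group ability.
The more stable X⁻ (or X) is on its own — i.e. the weaker a base it is — the better a leaving group it makes.
CH₂=CHCH₂–OTf loses OTf⁻: pKₐ(CF₃SO₃H (triflic acid)) ≈ -14
CH₂=CHCH₂–OTs loses OTs⁻: pKₐ(p-CH₃C₆H₄SO₃H (TsOH)) ≈ -2.8
CH₂=CHCH₂–F loses F⁻: pKₐ(HF) ≈ 3.2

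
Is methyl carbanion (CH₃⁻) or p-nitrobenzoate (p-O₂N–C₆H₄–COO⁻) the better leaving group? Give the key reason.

p-nitrobenzoate (p-O₂N–C₆H₄–COO⁻)

p-nitrobenzoate (p-O₂N–C₆H₄–COO⁻) is the better leaving group.
pKₐ(p-nitrobenzoic acid) ≈ 3.4 versus pKₐ(CH₄) ≈ 48: p-nitrobenzoate (p-O₂N–C₆H₄–COO⁻) is the much weaker base.
Electron-withdrawing nitro group stabilises the carboxylate.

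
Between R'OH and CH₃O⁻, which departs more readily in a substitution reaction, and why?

R'OH is the better leaving group.
pKₐ(R'OH₂⁺) ≈ -2.4 versus pKₐ(CH₃OH) ≈ 15.5: R'OH is the much weaker base.
Neutral; leaves from a protonated ether (an oxonium ion, R–O(H)R'⁺).

R'OH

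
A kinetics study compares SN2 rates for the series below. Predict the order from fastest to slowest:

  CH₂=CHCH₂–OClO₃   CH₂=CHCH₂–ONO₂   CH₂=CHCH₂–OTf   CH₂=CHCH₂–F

CH₂=CHCH₂–OTf > CH₂=CHCH₂–OClO₃ > CH₂=CHCH₂–ONO₂ > CH₂=CHCH₂–F

With the same alkyl group throughout, only the leaving group differentiates the rates.
A good leaving group is a weak base: the lower the pKₐ of its conjugate acid, the more readily it departs.
CH₂=CHCH₂–OTf loses OTf⁻: pKₐ(CF₃SO₃H (triflic acid)) ≈ -14
CH₂=CHCH₂–OClO₃ loses ClO₄⁻: pKₐ(HClO₄) ≈ -10
CH₂=CHCH₂–ONO₂ loses NO₃⁻: pKₐ(HNO₃) ≈ -1.3
CH₂=CHCH₂–F loses F⁻: pKₐ(HF) ≈ 3.2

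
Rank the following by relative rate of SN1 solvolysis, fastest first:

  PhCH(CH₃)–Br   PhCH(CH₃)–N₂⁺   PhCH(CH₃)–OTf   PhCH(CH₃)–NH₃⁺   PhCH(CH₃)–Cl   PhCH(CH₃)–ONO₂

PhCH(CH₃)–N₂⁺ > PhCH(CH₃)–OTf > PhCH(CH₃)–Br > PhCH(CH₃)–Cl > PhCH(CH₃)–ONO₂ > PhCH(CH₃)–NH₃⁺

With the same alkyl group throughout, only the leaving group differentiates the rates.
Rank by basicity of the departing species: weakest base leaves most easily.
PhCH(CH₃)–N₂⁺ loses N₂: no meaningful conjugate acid; N₂ departs as an exceptionally stable neutral molecule
PhCH(CH₃)–OTf loses OTf⁻: pKₐ(CF₃SO₃H (triflic acid)) ≈ -14
PhCH(CH₃)–Br loses Br⁻: pKₐ(HBr) ≈ -9
PhCH(CH₃)–Cl loses Cl⁻: pKₐ(HCl) ≈ -7
PhCH(CH₃)–ONO₂ loses NO₃⁻: pKₐ(HNO₃) ≈ -1.3
PhCH(CH₃)–NH₃⁺ loses NH₃: pKₐ(NH₄⁺) ≈ 9.2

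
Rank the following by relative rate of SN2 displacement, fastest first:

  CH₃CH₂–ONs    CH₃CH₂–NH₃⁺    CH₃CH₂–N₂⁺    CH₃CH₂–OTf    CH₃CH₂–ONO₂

CH₃CH₂–N₂⁺ > CH₃CH₂–OTf > CH₃CH₂–ONs > CH₃CH₂–ONO₂ > CH₃CH₂–NH₃⁺

With the same alkyl group throughout, only the leaving group differentiates the rates.
Rank by basicity of the departing species: weakest base leaves most easily.
CH₃CH₂–N₂⁺ loses N₂: no meaningful conjugate acid; N₂ departs as an exceptionally stable neutral molecule
CH₃CH₂–OTf loses OTf⁻: pKₐ(CF₃SO₃H (triflic acid)) ≈ -14
CH₃CH₂–ONs loses ONs⁻: pKₐ(p-O₂NC₆H₄SO₃H) ≈ -3.5
CH₃CH₂–ONO₂ loses NO₃⁻: pKₐ(HNO₃) ≈ -1.3
CH₃CH₂–NH₃⁺ loses NH₃: pKₐ(NH₄⁺) ≈ 9.2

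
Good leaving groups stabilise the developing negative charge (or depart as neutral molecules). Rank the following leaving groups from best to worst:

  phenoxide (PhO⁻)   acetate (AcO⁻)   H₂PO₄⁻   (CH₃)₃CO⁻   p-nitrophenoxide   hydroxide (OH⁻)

H₂PO₄⁻ > acetate (AcO⁻) > p-nitrophenoxide > phenoxide (PhO⁻) > hydroxide (OH⁻) > (CH₃)₃CO⁻

H₂PO₄⁻: pKₐ(H₃PO₄) ≈ 2.1
acetate (AcO⁻): pKₐ(CH₃COOH) ≈ 4.8
p-nitrophenoxide: pKₐ(p-nitrophenol) ≈ 7.2
phenoxide (PhO⁻): pKₐ(C₆H₅OH (phenol)) ≈ 10
hydroxide (OH⁻): pKₐ(H₂O) ≈ 15.7
(CH₃)₃CO⁻: pKₐ(t-BuOH) ≈ 18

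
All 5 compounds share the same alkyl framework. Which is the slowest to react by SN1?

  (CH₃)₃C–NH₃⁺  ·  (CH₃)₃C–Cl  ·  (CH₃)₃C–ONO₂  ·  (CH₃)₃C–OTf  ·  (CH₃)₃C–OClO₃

(CH₃)₃C–NH₃⁺

The skeletons are identical, so relative rate is governed entirely by leaving-group ability.
Leaving-group ability tracks the stability of the departed species; conjugate-acid pKₐ is the usual yardstick (lower pKₐ → better LG).
(CH₃)₃C–OTf loses OTf⁻: pKₐ(CF₃SO₃H (triflic acid)) ≈ -14
(CH₃)₃C–OClO₃ loses ClO₄⁻: pKₐ(HClO₄) ≈ -10
(CH₃)₃C–Cl loses Cl⁻: pKₐ(HCl) ≈ -7
(CH₃)₃C–ONO₂ loses NO₃⁻: pKₐ(HNO₃) ≈ -1.3
(CH₃)₃C–NH₃⁺ loses NH₃: pKₐ(NH₄⁺) ≈ 9.2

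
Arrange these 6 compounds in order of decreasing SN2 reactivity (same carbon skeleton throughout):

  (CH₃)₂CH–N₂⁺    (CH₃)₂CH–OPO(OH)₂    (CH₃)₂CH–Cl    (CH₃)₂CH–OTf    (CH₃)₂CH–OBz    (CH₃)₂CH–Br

Identical carbon frameworks mean the comparison reduces to leaving-group quality.
The more stable X⁻ (or X) is on its own — i.e. the weaker a base it is — the better a leaving group it makes.
(CH₃)₂CH–N₂⁺ loses N₂: no meaningful conjugate acid; N₂ departs as an exceptionally stable neutral molecule
(CH₃)₂CH–OTf loses OTf⁻: pKₐ(CF₃SO₃H (triflic acid)) ≈ -14
(CH₃)₂CH–Br loses Br⁻: pKₐ(HBr) ≈ -9
(CH₃)₂CH–Cl loses Cl⁻: pKₐ(HCl) ≈ -7
(CH₃)₂CH–OPO(OH)₂ loses H₂PO₄⁻: pKₐ(H₃PO₄) ≈ 2.1
(CH₃)₂CH–OBz loses PhCOO⁻: pKₐ(C₆H₅COOH) ≈ 4.2

(CH₃)₂CH–N₂⁺ > (CH₃)₂CH–OTf > (CH₃)₂CH–Br > (CH₃)₂CH–Cl > (CH₃)₂CH–OPO(OH)₂ > (CH₃)₂CH–OBz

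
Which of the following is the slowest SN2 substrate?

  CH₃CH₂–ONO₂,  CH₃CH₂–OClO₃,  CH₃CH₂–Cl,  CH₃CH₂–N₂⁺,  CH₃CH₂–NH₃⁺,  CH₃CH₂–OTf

The skeletons are identical, so relative rate is governed entirely by leaving-group ability.
Leaving-group ability tracks the stability of the departed species; conjugate-acid pKₐ is the usual yardstick (lower pKₐ → better LG).
CH₃CH₂–N₂⁺ loses N₂: no meaningful conjugate acid; N₂ departs as an exceptionally stable neutral molecule
CH₃CH₂–OTf loses OTf⁻: pKₐ(CF₃SO₃H (triflic acid)) ≈ -14
CH₃CH₂–OClO₃ loses ClO₄⁻: pKₐ(HClO₄) ≈ -10
CH₃CH₂–Cl loses Cl⁻: pKₐ(HCl) ≈ -7
CH₃CH₂–ONO₂ loses NO₃⁻: pKₐ(HNO₃) ≈ -1.3
CH₃CH₂–NH₃⁺ loses NH₃: pKₐ(NH₄⁺) ≈ 9.2

CH₃CH₂–NH₃⁺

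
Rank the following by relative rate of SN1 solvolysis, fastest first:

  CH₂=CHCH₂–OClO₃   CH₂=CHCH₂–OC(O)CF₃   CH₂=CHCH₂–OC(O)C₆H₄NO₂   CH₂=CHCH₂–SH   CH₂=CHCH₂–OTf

Same R in every case — rank the leaving groups.
The more stable X⁻ (or X) is on its own — i.e. the weaker a base it is — the better a leaving group it makes.
CH₂=CHCH₂–OTf loses OTf⁻: pKₐ(CF₃SO₃H (triflic acid)) ≈ -14
CH₂=CHCH₂–OClO₃ loses ClO₄⁻: pKₐ(HClO₄) ≈ -10
CH₂=CHCH₂–OC(O)CF₃ loses CF₃COO⁻: pKₐ(CF₃COOH) ≈ 0.2
CH₂=CHCH₂–OC(O)C₆H₄NO₂ loses p-O₂N–C₆H₄–COO⁻: pKₐ(p-nitrobenzoic acid) ≈ 3.4
CH₂=CHCH₂–SH loses HS⁻: pKₐ(H₂S) ≈ 7

CH₂=CHCH₂–OTf > CH₂=CHCH₂–OClO₃ > CH₂=CHCH₂–OC(O)CF₃ > CH₂=CHCH₂–OC(O)C₆H₄NO₂ > CH₂=CHCH₂–SH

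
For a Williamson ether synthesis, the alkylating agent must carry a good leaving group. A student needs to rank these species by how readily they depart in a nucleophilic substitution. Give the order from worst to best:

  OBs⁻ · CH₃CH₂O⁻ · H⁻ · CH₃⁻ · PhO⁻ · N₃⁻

OBs⁻: pKₐ(p-BrC₆H₄SO₃H) ≈ -2.8
N₃⁻: pKₐ(HN₃) ≈ 4.7
PhO⁻: pKₐ(C₆H₅OH (phenol)) ≈ 10
CH₃CH₂O⁻: pKₐ(CH₃CH₂OH) ≈ 16
H⁻: pKₐ(H₂) ≈ 36
CH₃⁻: pKₐ(CH₄) ≈ 48
The question asks for worst first, so the sequence is read in increasing leaving-group ability.

CH₃⁻ < H⁻ < CH₃CH₂O⁻ < PhO⁻ < N₃⁻ < OBs⁻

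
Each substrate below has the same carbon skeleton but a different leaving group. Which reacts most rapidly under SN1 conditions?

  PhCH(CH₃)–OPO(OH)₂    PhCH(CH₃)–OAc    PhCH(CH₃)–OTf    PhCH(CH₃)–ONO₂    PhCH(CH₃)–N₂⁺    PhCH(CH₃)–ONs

Same R in every case — rank the leaving groups.
Leaving-group ability tracks the stability of the departed species; conjugate-acid pKₐ is the usual yardstick (lower pKₐ → better LG).
PhCH(CH₃)–N₂⁺ loses N₂: no meaningful conjugate acid; N₂ departs as an exceptionally stable neutral molecule
PhCH(CH₃)–OTf loses OTf⁻: pKₐ(CF₃SO₃H (triflic acid)) ≈ -14
PhCH(CH₃)–ONs loses ONs⁻: pKₐ(p-O₂NC₆H₄SO₃H) ≈ -3.5
PhCH(CH₃)–ONO₂ loses NO₃⁻: pKₐ(HNO₃) ≈ -1.3
PhCH(CH₃)–OPO(OH)₂ loses H₂PO₄⁻: pKₐ(H₃PO₄) ≈ 2.1
PhCH(CH₃)–OAc loses AcO⁻: pKₐ(CH₃COOH) ≈ 4.8

PhCH(CH₃)–N₂⁺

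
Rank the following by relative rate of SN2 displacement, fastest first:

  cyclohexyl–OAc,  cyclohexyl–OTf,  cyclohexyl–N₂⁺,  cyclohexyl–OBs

With the same alkyl group throughout, only the leaving group differentiates the rates.
A good leaving group is a weak base: the lower the pKₐ of its conjugate acid, the more readily it departs.
cyclohexyl–N₂⁺ loses N₂: no meaningful conjugate acid; N₂ departs as an exceptionally stable neutral molecule
cyclohexyl–OTf loses OTf⁻: pKₐ(CF₃SO₃H (triflic acid)) ≈ -14
cyclohexyl–OBs loses OBs⁻: pKₐ(p-BrC₆H₄SO₃H) ≈ -2.8
cyclohexyl–OAc loses AcO⁻: pKₐ(CH₃COOH) ≈ 4.8

cyclohexyl–N₂⁺ > cyclohexyl–OTf > cyclohexyl–OBs > cyclohexyl–OAc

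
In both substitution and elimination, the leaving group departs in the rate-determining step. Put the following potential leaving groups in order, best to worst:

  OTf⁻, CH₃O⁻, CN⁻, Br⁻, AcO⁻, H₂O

OTf⁻ > Br⁻ > H₂O > AcO⁻ > CN⁻ > CH₃O⁻

Rank by basicity of the departing species: weakest base leaves most easily.
OTf⁻: pKₐ(CF₃SO₃H (triflic acid)) ≈ -14
Br⁻: pKₐ(HBr) ≈ -9
H₂O: pKₐ(H₃O⁺) ≈ -1.7
AcO⁻: pKₐ(CH₃COOH) ≈ 4.8
CN⁻: pKₐ(HCN) ≈ 9.2
CH₃O⁻: pKₐ(CH₃OH) ≈ 15.5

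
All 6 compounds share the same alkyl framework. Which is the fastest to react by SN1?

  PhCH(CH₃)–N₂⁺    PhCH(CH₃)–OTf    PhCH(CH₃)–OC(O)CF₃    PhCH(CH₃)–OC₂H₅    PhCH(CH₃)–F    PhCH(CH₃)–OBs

Same R in every case — rank the leaving groups.
Leaving-group ability tracks the stability of the departed species; conjugate-acid pKₐ is the usual yardstick (lower pKₐ → better LG).
PhCH(CH₃)–N₂⁺ loses N₂: no meaningful conjugate acid; N₂ departs as an exceptionally stable neutral molecule
PhCH(CH₃)–OTf loses OTf⁻: pKₐ(CF₃SO₃H (triflic acid)) ≈ -14
PhCH(CH₃)–OBs loses OBs⁻: pKₐ(p-BrC₆H₄SO₃H) ≈ -2.8
PhCH(CH₃)–OC(O)CF₃ loses CF₃COO⁻: pKₐ(CF₃COOH) ≈ 0.2
PhCH(CH₃)–F loses F⁻: pKₐ(HF) ≈ 3.2
PhCH(CH₃)–OC₂H₅ loses CH₃CH₂O⁻: pKₐ(CH₃CH₂OH) ≈ 16

PhCH(CH₃)–N₂⁺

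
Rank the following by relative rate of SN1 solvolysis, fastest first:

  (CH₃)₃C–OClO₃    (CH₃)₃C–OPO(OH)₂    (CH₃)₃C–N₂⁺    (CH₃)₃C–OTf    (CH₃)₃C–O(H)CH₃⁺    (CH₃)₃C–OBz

With the same alkyl group throughout, only the leaving group differentiates the rates.
Rank by basicity of the departing species: weakest base leaves most easily.
(CH₃)₃C–N₂⁺ loses N₂: no meaningful conjugate acid; N₂ departs as an exceptionally stable neutral molecule
(CH₃)₃C–OTf loses OTf⁻: pKₐ(CF₃SO₃H (triflic acid)) ≈ -14
(CH₃)₃C–OClO₃ loses ClO₄⁻: pKₐ(HClO₄) ≈ -10
(CH₃)₃C–O(H)CH₃⁺ loses R'OH: pKₐ(R'OH₂⁺) ≈ -2.4
(CH₃)₃C–OPO(OH)₂ loses H₂PO₄⁻: pKₐ(H₃PO₄) ≈ 2.1
(CH₃)₃C–OBz loses PhCOO⁻: pKₐ(C₆H₅COOH) ≈ 4.2

(CH₃)₃C–N₂⁺ > (CH₃)₃C–OTf > (CH₃)₃C–OClO₃ > (CH₃)₃C–O(H)CH₃⁺ > (CH₃)₃C–OPO(OH)₂ > (CH₃)₃C–OBz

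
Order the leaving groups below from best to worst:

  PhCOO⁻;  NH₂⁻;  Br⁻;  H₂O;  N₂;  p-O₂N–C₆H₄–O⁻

N₂: no meaningful conjugate acid; N₂ departs as an exceptionally stable neutral molecule
Br⁻: pKₐ(HBr) ≈ -9
H₂O: pKₐ(H₃O⁺) ≈ -1.7
PhCOO⁻: pKₐ(C₆H₅COOH) ≈ 4.2
p-O₂N–C₆H₄–O⁻: pKₐ(p-nitrophenol) ≈ 7.2
NH₂⁻: pKₐ(NH₃) ≈ 38

N₂ > Br⁻ > H₂O > PhCOO⁻ > p-O₂N–C₆H₄–O⁻ > NH₂⁻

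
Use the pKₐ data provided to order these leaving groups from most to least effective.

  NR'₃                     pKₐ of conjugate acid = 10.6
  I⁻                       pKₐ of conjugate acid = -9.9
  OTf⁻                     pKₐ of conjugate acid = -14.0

Lower conjugate-acid pKₐ ⇒ weaker base ⇒ better leaving group.
Sorting by the given values: OTf⁻ (-14.0), I⁻ (-9.9), NR'₃ (10.6).

OTf⁻ > I⁻ > NR'₃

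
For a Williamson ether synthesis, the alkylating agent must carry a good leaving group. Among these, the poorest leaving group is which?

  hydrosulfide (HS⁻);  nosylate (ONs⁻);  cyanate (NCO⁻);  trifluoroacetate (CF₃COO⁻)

hydrosulfide (HS⁻)

A good leaving group is a weak base: the lower the pKₐ of its conjugate acid, the more readily it departs.
nosylate (ONs⁻): pKₐ(p-O₂NC₆H₄SO₃H) ≈ -3.5
trifluoroacetate (CF₃COO⁻): pKₐ(CF₃COOH) ≈ 0.2
cyanate (NCO⁻): pKₐ(HOCN) ≈ 3.5
hydrosulfide (HS⁻): pKₐ(H₂S) ≈ 7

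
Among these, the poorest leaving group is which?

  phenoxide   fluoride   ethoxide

Leaving-group ability tracks the stability of the departed species; conjugate-acid pKₐ is the usual yardstick (lower pKₐ → better LG).
fluoride: pKₐ(HF) ≈ 3.2
phenoxide: pKₐ(C₆H₅OH (phenol)) ≈ 10
ethoxide: pKₐ(CH₃CH₂OH) ≈ 16

ethoxide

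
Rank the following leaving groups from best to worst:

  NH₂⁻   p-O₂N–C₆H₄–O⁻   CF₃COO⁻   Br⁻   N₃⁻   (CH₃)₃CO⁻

Rank by basicity of the departing species: weakest base leaves most easily.
Br⁻: pKₐ(HBr) ≈ -9 — weak base; good leaving group
CF₃COO⁻: pKₐ(CF₃COOH) ≈ 0.2
N₃⁻: pKₐ(HN₃) ≈ 4.7 — linear, resonance-stabilised
p-O₂N–C₆H₄–O⁻: pKₐ(p-nitrophenol) ≈ 7.2
(CH₃)₃CO⁻: pKₐ(t-BuOH) ≈ 18
NH₂⁻: pKₐ(NH₃) ≈ 38 — extremely strong base; never a leaving group

Br⁻ > CF₃COO⁻ > N₃⁻ > p-O₂N–C₆H₄–O⁻ > (CH₃)₃CO⁻ > NH₂⁻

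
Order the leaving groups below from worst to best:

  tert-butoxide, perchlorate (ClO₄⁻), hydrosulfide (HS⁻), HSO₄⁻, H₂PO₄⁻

tert-butoxide < hydrosulfide (HS⁻) < H₂PO₄⁻ < HSO₄⁻ < perchlorate (ClO₄⁻)

A good leaving group is a weak base: the lower the pKₐ of its conjugate acid, the more readily it departs.
perchlorate (ClO₄⁻): pKₐ(HClO₄) ≈ -10 — extremely weak base; rarely used for safety reasons
HSO₄⁻: pKₐ(H₂SO₄) ≈ -3 — conjugate base of a strong mineral acid
H₂PO₄⁻: pKₐ(H₃PO₄) ≈ 2.1
hydrosulfide (HS⁻): pKₐ(H₂S) ≈ 7 — larger and more polarisable than the oxygen analogue
tert-butoxide: pKₐ(t-BuOH) ≈ 18 — bulky, strongly basic alkoxide
The question asks for worst first, so the sequence is read in increasing leaving-group ability.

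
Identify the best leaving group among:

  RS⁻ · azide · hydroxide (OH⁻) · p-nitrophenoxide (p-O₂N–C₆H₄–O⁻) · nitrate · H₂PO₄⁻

nitrate

nitrate: pKₐ(HNO₃) ≈ -1.3
H₂PO₄⁻: pKₐ(H₃PO₄) ≈ 2.1
azide: pKₐ(HN₃) ≈ 4.7
p-nitrophenoxide (p-O₂N–C₆H₄–O⁻): pKₐ(p-nitrophenol) ≈ 7.2
RS⁻: pKₐ(RSH (a thiol)) ≈ 10.5
hydroxide (OH⁻): pKₐ(H₂O) ≈ 15.7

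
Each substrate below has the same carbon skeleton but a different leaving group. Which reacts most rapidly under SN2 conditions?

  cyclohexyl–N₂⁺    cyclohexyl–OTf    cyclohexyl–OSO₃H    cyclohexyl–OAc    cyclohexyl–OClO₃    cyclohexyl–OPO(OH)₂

cyclohexyl–N₂⁺

Same R in every case — rank the leaving groups.
Leaving-group ability tracks the stability of the departed species; conjugate-acid pKₐ is the usual yardstick (lower pKₐ → better LG).
cyclohexyl–N₂⁺ loses N₂: no meaningful conjugate acid; N₂ departs as an exceptionally stable neutral molecule
cyclohexyl–OTf loses OTf⁻: pKₐ(CF₃SO₃H (triflic acid)) ≈ -14
cyclohexyl–OClO₃ loses ClO₄⁻: pKₐ(HClO₄) ≈ -10
cyclohexyl–OSO₃H loses HSO₄⁻: pKₐ(H₂SO₄) ≈ -3
cyclohexyl–OPO(OH)₂ loses H₂PO₄⁻: pKₐ(H₃PO₄) ≈ 2.1
cyclohexyl–OAc loses AcO⁻: pKₐ(CH₃COOH) ≈ 4.8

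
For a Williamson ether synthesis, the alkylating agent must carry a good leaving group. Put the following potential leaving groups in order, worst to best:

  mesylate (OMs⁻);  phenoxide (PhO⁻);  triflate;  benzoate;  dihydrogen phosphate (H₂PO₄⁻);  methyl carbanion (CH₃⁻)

methyl carbanion (CH₃⁻) < phenoxide (PhO⁻) < benzoate < dihydrogen phosphate (H₂PO₄⁻) < mesylate (OMs⁻) < triflate

Rank by basicity of the departing species: weakest base leaves most easily.
triflate: pKₐ(CF₃SO₃H (triflic acid)) ≈ -14
mesylate (OMs⁻): pKₐ(CH₃SO₃H (MsOH)) ≈ -1.9
dihydrogen phosphate (H₂PO₄⁻): pKₐ(H₃PO₄) ≈ 2.1
benzoate: pKₐ(C₆H₅COOH) ≈ 4.2
phenoxide (PhO⁻): pKₐ(C₆H₅OH (phenol)) ≈ 10
methyl carbanion (CH₃⁻): pKₐ(CH₄) ≈ 48
Listed from poorest to best leaving group as asked.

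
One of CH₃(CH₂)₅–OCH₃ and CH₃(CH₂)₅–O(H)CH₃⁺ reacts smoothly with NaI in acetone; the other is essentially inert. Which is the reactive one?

CH₃(CH₂)₅–O(H)CH₃⁺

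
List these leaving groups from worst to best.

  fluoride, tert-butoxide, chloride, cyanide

chloride: pKₐ(HCl) ≈ -7
fluoride: pKₐ(HF) ≈ 3.2
cyanide: pKₐ(HCN) ≈ 9.2
tert-butoxide: pKₐ(t-BuOH) ≈ 18
The question asks for worst first, so the sequence is read in increasing leaving-group ability.

tert-butoxide < cyanide < fluoride < chloride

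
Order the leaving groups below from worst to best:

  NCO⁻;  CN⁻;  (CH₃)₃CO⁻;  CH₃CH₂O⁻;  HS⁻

(CH₃)₃CO⁻ < CH₃CH₂O⁻ < CN⁻ < HS⁻ < NCO⁻

NCO⁻: pKₐ(HOCN) ≈ 3.5 — resonance between N and O
HS⁻: pKₐ(H₂S) ≈ 7 — larger and more polarisable than the oxygen analogue
CN⁻: pKₐ(HCN) ≈ 9.2
CH₃CH₂O⁻: pKₐ(CH₃CH₂OH) ≈ 16 — strong base; alkoxides do not leave unassisted
(CH₃)₃CO⁻: pKₐ(t-BuOH) ≈ 18
The question asks for worst first, so the sequence is read in increasing leaving-group ability.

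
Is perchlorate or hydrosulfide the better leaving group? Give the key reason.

perchlorate is the better leaving group.
pKₐ(HClO₄) ≈ -10 versus pKₐ(H₂S) ≈ 7: perchlorate is the much weaker base.
Extremely weak base; rarely used for safety reasons.

perchlorate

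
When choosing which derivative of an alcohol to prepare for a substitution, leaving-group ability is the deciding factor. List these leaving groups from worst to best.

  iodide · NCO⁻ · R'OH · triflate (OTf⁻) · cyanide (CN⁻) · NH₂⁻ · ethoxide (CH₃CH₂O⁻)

Rank by basicity of the departing species: weakest base leaves most easily.
triflate (OTf⁻): pKₐ(CF₃SO₃H (triflic acid)) ≈ -14 — charge spread over three oxygens and a CF₃ group; the premier leaving group in synthesis
iodide: pKₐ(HI) ≈ -10
R'OH: pKₐ(R'OH₂⁺) ≈ -2.4 — neutral; leaves from a protonated ether (an oxonium ion, R–O(H)R'⁺)
NCO⁻: pKₐ(HOCN) ≈ 3.5 — resonance between N and O
cyanide (CN⁻): pKₐ(HCN) ≈ 9.2 — sp carbon stabilises the charge somewhat, but still a poor LG
ethoxide (CH₃CH₂O⁻): pKₐ(CH₃CH₂OH) ≈ 16
NH₂⁻: pKₐ(NH₃) ≈ 38 — extremely strong base; never a leaving group
Reversing gives the worst-to-best order requested.

NH₂⁻ < ethoxide (CH₃CH₂O⁻) < cyanide (CN⁻) < NCO⁻ < R'OH < iodide < triflate (OTf⁻)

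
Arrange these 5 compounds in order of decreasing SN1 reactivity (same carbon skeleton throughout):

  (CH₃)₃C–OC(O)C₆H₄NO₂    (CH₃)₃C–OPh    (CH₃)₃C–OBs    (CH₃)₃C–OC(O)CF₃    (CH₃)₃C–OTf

The skeletons are identical, so relative rate is governed entirely by leaving-group ability.
The more stable X⁻ (or X) is on its own — i.e. the weaker a base it is — the better a leaving group it makes.
(CH₃)₃C–OTf loses OTf⁻: pKₐ(CF₃SO₃H (triflic acid)) ≈ -14
(CH₃)₃C–OBs loses OBs⁻: pKₐ(p-BrC₆H₄SO₃H) ≈ -2.8
(CH₃)₃C–OC(O)CF₃ loses CF₃COO⁻: pKₐ(CF₃COOH) ≈ 0.2
(CH₃)₃C–OC(O)C₆H₄NO₂ loses p-O₂N–C₆H₄–COO⁻: pKₐ(p-nitrobenzoic acid) ≈ 3.4
(CH₃)₃C–OPh loses PhO⁻: pKₐ(C₆H₅OH (phenol)) ≈ 10

(CH₃)₃C–OTf > (CH₃)₃C–OBs > (CH₃)₃C–OC(O)CF₃ > (CH₃)₃C–OC(O)C₆H₄NO₂ > (CH₃)₃C–OPh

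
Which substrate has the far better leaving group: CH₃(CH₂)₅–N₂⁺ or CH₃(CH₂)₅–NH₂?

From CH₃(CH₂)₅–NH₂ the departing group would be NH₂⁻ (pKₐ(NH₃) ≈ 38). Extremely strong base; never a leaving group.
From CH₃(CH₂)₅–N₂⁺ the leaving group is N₂ (no meaningful conjugate acid; N₂ departs as an exceptionally stable neutral molecule).
(In practice CH₃(CH₂)₅–N₂⁺ is made from CH₃(CH₂)₅–NH₂ by diazotisation (NaNO₂ / HCl, 0 °C), generating a diazonium salt that expels N₂.)

CH₃(CH₂)₅–N₂⁺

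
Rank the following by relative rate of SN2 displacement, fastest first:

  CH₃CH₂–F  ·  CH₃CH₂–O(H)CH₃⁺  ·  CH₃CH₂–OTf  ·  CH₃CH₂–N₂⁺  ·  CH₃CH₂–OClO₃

Same R in every case — rank the leaving groups.
Leaving-group ability tracks the stability of the departed species; conjugate-acid pKₐ is the usual yardstick (lower pKₐ → better LG).
CH₃CH₂–N₂⁺ loses N₂: no meaningful conjugate acid; N₂ departs as an exceptionally stable neutral molecule
CH₃CH₂–OTf loses OTf⁻: pKₐ(CF₃SO₃H (triflic acid)) ≈ -14
CH₃CH₂–OClO₃ loses ClO₄⁻: pKₐ(HClO₄) ≈ -10
CH₃CH₂–O(H)CH₃⁺ loses R'OH: pKₐ(R'OH₂⁺) ≈ -2.4
CH₃CH₂–F loses F⁻: pKₐ(HF) ≈ 3.2

CH₃CH₂–N₂⁺ > CH₃CH₂–OTf > CH₃CH₂–OClO₃ > CH₃CH₂–O(H)CH₃⁺ > CH₃CH₂–F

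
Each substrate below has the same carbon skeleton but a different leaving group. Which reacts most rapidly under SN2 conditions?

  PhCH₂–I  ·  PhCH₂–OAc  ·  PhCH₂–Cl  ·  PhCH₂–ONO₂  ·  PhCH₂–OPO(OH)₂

Identical carbon frameworks mean the comparison reduces to leaving-group quality.
A good leaving group is a weak base: the lower the pKₐ of its conjugate acid, the more readily it departs.
PhCH₂–I loses I⁻: pKₐ(HI) ≈ -10
PhCH₂–Cl loses Cl⁻: pKₐ(HCl) ≈ -7
PhCH₂–ONO₂ loses NO₃⁻: pKₐ(HNO₃) ≈ -1.3
PhCH₂–OPO(OH)₂ loses H₂PO₄⁻: pKₐ(H₃PO₄) ≈ 2.1
PhCH₂–OAc loses AcO⁻: pKₐ(CH₃COOH) ≈ 4.8

PhCH₂–I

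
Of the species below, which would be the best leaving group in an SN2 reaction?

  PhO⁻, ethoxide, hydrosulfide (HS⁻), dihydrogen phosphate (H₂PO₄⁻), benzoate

Rank by basicity of the departing species: weakest base leaves most easily.
dihydrogen phosphate (H₂PO₄⁻): pKₐ(H₃PO₄) ≈ 2.1
benzoate: pKₐ(C₆H₅COOH) ≈ 4.2
hydrosulfide (HS⁻): pKₐ(H₂S) ≈ 7
PhO⁻: pKₐ(C₆H₅OH (phenol)) ≈ 10
ethoxide: pKₐ(CH₃CH₂OH) ≈ 16

dihydrogen phosphate (H₂PO₄⁻)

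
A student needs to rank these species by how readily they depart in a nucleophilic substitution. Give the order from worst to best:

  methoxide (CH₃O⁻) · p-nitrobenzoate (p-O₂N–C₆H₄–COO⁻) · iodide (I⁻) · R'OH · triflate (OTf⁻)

methoxide (CH₃O⁻) < p-nitrobenzoate (p-O₂N–C₆H₄–COO⁻) < R'OH < iodide (I⁻) < triflate (OTf⁻)

A good leaving group is a weak base: the lower the pKₐ of its conjugate acid, the more readily it departs.
triflate (OTf⁻): pKₐ(CF₃SO₃H (triflic acid)) ≈ -14 — charge spread over three oxygens and a CF₃ group; the premier leaving group in synthesis
iodide (I⁻): pKₐ(HI) ≈ -10
R'OH: pKₐ(R'OH₂⁺) ≈ -2.4 — neutral; leaves from a protonated ether (an oxonium ion, R–O(H)R'⁺)
p-nitrobenzoate (p-O₂N–C₆H₄–COO⁻): pKₐ(p-nitrobenzoic acid) ≈ 3.4
methoxide (CH₃O⁻): pKₐ(CH₃OH) ≈ 15.5
Listed from poorest to best leaving group as asked.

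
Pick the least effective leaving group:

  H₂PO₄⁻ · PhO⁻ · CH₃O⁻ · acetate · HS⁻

CH₃O⁻

H₂PO₄⁻: pKₐ(H₃PO₄) ≈ 2.1
acetate: pKₐ(CH₃COOH) ≈ 4.8
HS⁻: pKₐ(H₂S) ≈ 7
PhO⁻: pKₐ(C₆H₅OH (phenol)) ≈ 10
CH₃O⁻: pKₐ(CH₃OH) ≈ 15.5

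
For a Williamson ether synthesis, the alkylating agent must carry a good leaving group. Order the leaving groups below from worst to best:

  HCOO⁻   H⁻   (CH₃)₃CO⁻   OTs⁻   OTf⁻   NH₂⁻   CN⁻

NH₂⁻ < H⁻ < (CH₃)₃CO⁻ < CN⁻ < HCOO⁻ < OTs⁻ < OTf⁻

Leaving-group ability tracks the stability of the departed species; conjugate-acid pKₐ is the usual yardstick (lower pKₐ → better LG).
OTf⁻: pKₐ(CF₃SO₃H (triflic acid)) ≈ -14
OTs⁻: pKₐ(p-CH₃C₆H₄SO₃H (TsOH)) ≈ -2.8
HCOO⁻: pKₐ(HCOOH) ≈ 3.8
CN⁻: pKₐ(HCN) ≈ 9.2
(CH₃)₃CO⁻: pKₐ(t-BuOH) ≈ 18
H⁻: pKₐ(H₂) ≈ 36
NH₂⁻: pKₐ(NH₃) ≈ 38
The question asks for worst first, so the sequence is read in increasing leaving-group ability.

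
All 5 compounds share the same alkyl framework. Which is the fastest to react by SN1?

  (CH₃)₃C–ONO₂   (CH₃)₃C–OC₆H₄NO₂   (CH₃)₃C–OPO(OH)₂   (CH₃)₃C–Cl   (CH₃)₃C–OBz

(CH₃)₃C–Cl

Same R in every case — rank the leaving groups.
A good leaving group is a weak base: the lower the pKₐ of its conjugate acid, the more readily it departs.
(CH₃)₃C–Cl loses Cl⁻: pKₐ(HCl) ≈ -7
(CH₃)₃C–ONO₂ loses NO₃⁻: pKₐ(HNO₃) ≈ -1.3
(CH₃)₃C–OPO(OH)₂ loses H₂PO₄⁻: pKₐ(H₃PO₄) ≈ 2.1
(CH₃)₃C–OBz loses PhCOO⁻: pKₐ(C₆H₅COOH) ≈ 4.2
(CH₃)₃C–OC₆H₄NO₂ loses p-O₂N–C₆H₄–O⁻: pKₐ(p-nitrophenol) ≈ 7.2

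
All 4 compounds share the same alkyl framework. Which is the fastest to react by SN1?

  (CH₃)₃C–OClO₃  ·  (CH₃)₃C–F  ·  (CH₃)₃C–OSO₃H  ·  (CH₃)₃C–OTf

The skeletons are identical, so relative rate is governed entirely by leaving-group ability.
A good leaving group is a weak base: the lower the pKₐ of its conjugate acid, the more readily it departs.
(CH₃)₃C–OTf loses OTf⁻: pKₐ(CF₃SO₃H (triflic acid)) ≈ -14
(CH₃)₃C–OClO₃ loses ClO₄⁻: pKₐ(HClO₄) ≈ -10
(CH₃)₃C–OSO₃H loses HSO₄⁻: pKₐ(H₂SO₄) ≈ -3
(CH₃)₃C–F loses F⁻: pKₐ(HF) ≈ 3.2

(CH₃)₃C–OTf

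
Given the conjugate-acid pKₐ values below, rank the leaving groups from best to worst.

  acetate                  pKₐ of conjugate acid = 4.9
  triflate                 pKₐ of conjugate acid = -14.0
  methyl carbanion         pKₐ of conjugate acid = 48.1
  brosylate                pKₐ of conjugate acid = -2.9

triflate > brosylate > acetate > methyl carbanion

Lower conjugate-acid pKₐ ⇒ weaker base ⇒ better leaving group.
Sorting by the given values: triflate (-14.0), brosylate (-2.9), acetate (4.9), methyl carbanion (48.1).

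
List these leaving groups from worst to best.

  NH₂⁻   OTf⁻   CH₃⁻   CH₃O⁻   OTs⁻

A good leaving group is a weak base: the lower the pKₐ of its conjugate acid, the more readily it departs.
OTf⁻: pKₐ(CF₃SO₃H (triflic acid)) ≈ -14
OTs⁻: pKₐ(p-CH₃C₆H₄SO₃H (TsOH)) ≈ -2.8
CH₃O⁻: pKₐ(CH₃OH) ≈ 15.5
NH₂⁻: pKₐ(NH₃) ≈ 38
CH₃⁻: pKₐ(CH₄) ≈ 48
Reversing gives the worst-to-best order requested.

CH₃⁻ < NH₂⁻ < CH₃O⁻ < OTs⁻ < OTf⁻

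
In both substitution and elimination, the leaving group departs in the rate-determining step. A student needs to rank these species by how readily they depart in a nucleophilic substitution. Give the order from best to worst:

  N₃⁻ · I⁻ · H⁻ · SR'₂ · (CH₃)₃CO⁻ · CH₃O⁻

I⁻ > SR'₂ > N₃⁻ > CH₃O⁻ > (CH₃)₃CO⁻ > H⁻

A good leaving group is a weak base: the lower the pKₐ of its conjugate acid, the more readily it departs.
I⁻: pKₐ(HI) ≈ -10
SR'₂: pKₐ(R'₂SH⁺) ≈ -7
N₃⁻: pKₐ(HN₃) ≈ 4.7 — linear, resonance-stabilised
CH₃O⁻: pKₐ(CH₃OH) ≈ 15.5 — strong base; alkoxides do not leave unassisted
(CH₃)₃CO⁻: pKₐ(t-BuOH) ≈ 18 — bulky, strongly basic alkoxide
H⁻: pKₐ(H₂) ≈ 36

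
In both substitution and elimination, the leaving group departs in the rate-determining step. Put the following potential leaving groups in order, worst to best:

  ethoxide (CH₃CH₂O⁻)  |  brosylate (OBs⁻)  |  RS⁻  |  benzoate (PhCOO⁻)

ethoxide (CH₃CH₂O⁻) < RS⁻ < benzoate (PhCOO⁻) < brosylate (OBs⁻)

Leaving-group ability tracks the stability of the departed species; conjugate-acid pKₐ is the usual yardstick (lower pKₐ → better LG).
brosylate (OBs⁻): pKₐ(p-BrC₆H₄SO₃H) ≈ -2.8 — arenesulfonate with a p-bromo substituent
benzoate (PhCOO⁻): pKₐ(C₆H₅COOH) ≈ 4.2
RS⁻: pKₐ(RSH (a thiol)) ≈ 10.5 — moderately basic; rarely leaves without activation
ethoxide (CH₃CH₂O⁻): pKₐ(CH₃CH₂OH) ≈ 16
Reversing gives the worst-to-best order requested.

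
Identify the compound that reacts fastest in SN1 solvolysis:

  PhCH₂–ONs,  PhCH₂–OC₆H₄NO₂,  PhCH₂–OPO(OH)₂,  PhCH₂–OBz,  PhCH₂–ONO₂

Identical carbon frameworks mean the comparison reduces to leaving-group quality.
The more stable X⁻ (or X) is on its own — i.e. the weaker a base it is — the better a leaving group it makes.
PhCH₂–ONs loses ONs⁻: pKₐ(p-O₂NC₆H₄SO₃H) ≈ -3.5
PhCH₂–ONO₂ loses NO₃⁻: pKₐ(HNO₃) ≈ -1.3
PhCH₂–OPO(OH)₂ loses H₂PO₄⁻: pKₐ(H₃PO₄) ≈ 2.1
PhCH₂–OBz loses PhCOO⁻: pKₐ(C₆H₅COOH) ≈ 4.2
PhCH₂–OC₆H₄NO₂ loses p-O₂N–C₆H₄–O⁻: pKₐ(p-nitrophenol) ≈ 7.2

PhCH₂–ONs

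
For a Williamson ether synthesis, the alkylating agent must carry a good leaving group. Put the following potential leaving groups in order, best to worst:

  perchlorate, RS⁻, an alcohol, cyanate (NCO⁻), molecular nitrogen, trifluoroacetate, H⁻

molecular nitrogen > perchlorate > an alcohol > trifluoroacetate > cyanate (NCO⁻) > RS⁻ > H⁻

Rank by basicity of the departing species: weakest base leaves most easily.
molecular nitrogen: no meaningful conjugate acid; N₂ departs as an exceptionally stable neutral molecule
perchlorate: pKₐ(HClO₄) ≈ -10
an alcohol: pKₐ(R'OH₂⁺) ≈ -2.4
trifluoroacetate: pKₐ(CF₃COOH) ≈ 0.2
cyanate (NCO⁻): pKₐ(HOCN) ≈ 3.5
RS⁻: pKₐ(RSH (a thiol)) ≈ 10.5
H⁻: pKₐ(H₂) ≈ 36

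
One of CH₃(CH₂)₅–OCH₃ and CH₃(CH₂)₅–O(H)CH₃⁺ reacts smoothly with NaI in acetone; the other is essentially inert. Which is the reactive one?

From CH₃(CH₂)₅–OCH₃ the departing group would be CH₃O⁻ (pKₐ(CH₃OH) ≈ 15.5). Strong base; alkoxides do not leave unassisted.
From CH₃(CH₂)₅–O(H)CH₃⁺ the leaving group is R'OH (pKₐ(R'OH₂⁺) ≈ -2.4). Neutral; leaves from a protonated ether (an oxonium ion, R–O(H)R'⁺).
(In practice CH₃(CH₂)₅–O(H)CH₃⁺ is made from CH₃(CH₂)₅–OCH₃ by protonation with concentrated HI, allowing neutral methanol, rather than methoxide, to depart.)

CH₃(CH₂)₅–O(H)CH₃⁺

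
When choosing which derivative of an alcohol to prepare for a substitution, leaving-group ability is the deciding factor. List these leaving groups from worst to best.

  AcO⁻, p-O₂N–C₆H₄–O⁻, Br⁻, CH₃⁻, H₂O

CH₃⁻ < p-O₂N–C₆H₄–O⁻ < AcO⁻ < H₂O < Br⁻

The more stable X⁻ (or X) is on its own — i.e. the weaker a base it is — the better a leaving group it makes.
Br⁻: pKₐ(HBr) ≈ -9 — weak base; good leaving group
H₂O: pKₐ(H₃O⁺) ≈ -1.7 — neutral; leaves from a protonated alcohol (R–OH₂⁺)
AcO⁻: pKₐ(CH₃COOH) ≈ 4.8
p-O₂N–C₆H₄–O⁻: pKₐ(p-nitrophenol) ≈ 7.2 — nitro group delocalises the charge; the classic chromogenic LG
CH₃⁻: pKₐ(CH₄) ≈ 48 — unstabilised carbanion; the worst conceivable leaving group
Reversing gives the worst-to-best order requested.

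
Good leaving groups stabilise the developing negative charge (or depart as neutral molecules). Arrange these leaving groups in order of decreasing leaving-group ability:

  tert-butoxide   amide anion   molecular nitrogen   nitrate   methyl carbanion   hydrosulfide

molecular nitrogen > nitrate > hydrosulfide > tert-butoxide > amide anion > methyl carbanion

A good leaving group is a weak base: the lower the pKₐ of its conjugate acid, the more readily it departs.
molecular nitrogen: no meaningful conjugate acid; N₂ departs as an exceptionally stable neutral molecule
nitrate: pKₐ(HNO₃) ≈ -1.3
hydrosulfide: pKₐ(H₂S) ≈ 7
tert-butoxide: pKₐ(t-BuOH) ≈ 18
amide anion: pKₐ(NH₃) ≈ 38
methyl carbanion: pKₐ(CH₄) ≈ 48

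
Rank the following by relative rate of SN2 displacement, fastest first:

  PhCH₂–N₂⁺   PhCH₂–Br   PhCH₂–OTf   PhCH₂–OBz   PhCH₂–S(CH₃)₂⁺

PhCH₂–N₂⁺ > PhCH₂–OTf > PhCH₂–Br > PhCH₂–S(CH₃)₂⁺ > PhCH₂–OBz

Identical carbon frameworks mean the comparison reduces to leaving-group quality.
Leaving-group ability tracks the stability of the departed species; conjugate-acid pKₐ is the usual yardstick (lower pKₐ → better LG).
PhCH₂–N₂⁺ loses N₂: no meaningful conjugate acid; N₂ departs as an exceptionally stable neutral molecule
PhCH₂–OTf loses OTf⁻: pKₐ(CF₃SO₃H (triflic acid)) ≈ -14
PhCH₂–Br loses Br⁻: pKₐ(HBr) ≈ -9
PhCH₂–S(CH₃)₂⁺ loses SR'₂: pKₐ(R'₂SH⁺) ≈ -7
PhCH₂–OBz loses PhCOO⁻: pKₐ(C₆H₅COOH) ≈ 4.2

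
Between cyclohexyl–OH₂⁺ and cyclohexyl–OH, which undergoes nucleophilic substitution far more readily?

From cyclohexyl–OH the departing group would be OH⁻ (pKₐ(H₂O) ≈ 15.7). Strong base; essentially never leaves without prior activation.
From cyclohexyl–OH₂⁺ the leaving group is H₂O (pKₐ(H₃O⁺) ≈ -1.7). Neutral; leaves from a protonated alcohol (R–OH₂⁺).
(In practice cyclohexyl–OH₂⁺ is made from cyclohexyl–OH by protonation with strong acid, converting the leaving group from hydroxide to neutral water.)

cyclohexyl–OH₂⁺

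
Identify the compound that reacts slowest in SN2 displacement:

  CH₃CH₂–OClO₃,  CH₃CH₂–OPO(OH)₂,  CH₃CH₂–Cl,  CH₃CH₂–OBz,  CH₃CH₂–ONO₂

With the same alkyl group throughout, only the leaving group differentiates the rates.
The more stable X⁻ (or X) is on its own — i.e. the weaker a base it is — the better a leaving group it makes.
CH₃CH₂–OClO₃ loses ClO₄⁻: pKₐ(HClO₄) ≈ -10
CH₃CH₂–Cl loses Cl⁻: pKₐ(HCl) ≈ -7
CH₃CH₂–ONO₂ loses NO₃⁻: pKₐ(HNO₃) ≈ -1.3
CH₃CH₂–OPO(OH)₂ loses H₂PO₄⁻: pKₐ(H₃PO₄) ≈ 2.1
CH₃CH₂–OBz loses PhCOO⁻: pKₐ(C₆H₅COOH) ≈ 4.2

CH₃CH₂–OBz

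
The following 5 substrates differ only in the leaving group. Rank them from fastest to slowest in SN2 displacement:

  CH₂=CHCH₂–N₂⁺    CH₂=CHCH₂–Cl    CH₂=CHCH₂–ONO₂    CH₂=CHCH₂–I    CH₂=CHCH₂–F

The skeletons are identical, so relative rate is governed entirely by leaving-group ability.
Leaving-group ability tracks the stability of the departed species; conjugate-acid pKₐ is the usual yardstick (lower pKₐ → better LG).
CH₂=CHCH₂–N₂⁺ loses N₂: no meaningful conjugate acid; N₂ departs as an exceptionally stable neutral molecule
CH₂=CHCH₂–I loses I⁻: pKₐ(HI) ≈ -10
CH₂=CHCH₂–Cl loses Cl⁻: pKₐ(HCl) ≈ -7
CH₂=CHCH₂–ONO₂ loses NO₃⁻: pKₐ(HNO₃) ≈ -1.3
CH₂=CHCH₂–F loses F⁻: pKₐ(HF) ≈ 3.2

CH₂=CHCH₂–N₂⁺ > CH₂=CHCH₂–I > CH₂=CHCH₂–Cl > CH₂=CHCH₂–ONO₂ > CH₂=CHCH₂–F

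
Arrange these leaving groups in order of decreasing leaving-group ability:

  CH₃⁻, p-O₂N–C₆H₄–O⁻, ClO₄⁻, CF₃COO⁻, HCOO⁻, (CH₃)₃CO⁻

ClO₄⁻: pKₐ(HClO₄) ≈ -10 — extremely weak base; rarely used for safety reasons
CF₃COO⁻: pKₐ(CF₃COOH) ≈ 0.2 — strongly electron-withdrawing CF₃ stabilises the carboxylate
HCOO⁻: pKₐ(HCOOH) ≈ 3.8 — resonance-stabilised carboxylate
p-O₂N–C₆H₄–O⁻: pKₐ(p-nitrophenol) ≈ 7.2 — nitro group delocalises the charge; the classic chromogenic LG
(CH₃)₃CO⁻: pKₐ(t-BuOH) ≈ 18 — bulky, strongly basic alkoxide
CH₃⁻: pKₐ(CH₄) ≈ 48 — unstabilised carbanion; the worst conceivable leaving group

ClO₄⁻ > CF₃COO⁻ > HCOO⁻ > p-O₂N–C₆H₄–O⁻ > (CH₃)₃CO⁻ > CH₃⁻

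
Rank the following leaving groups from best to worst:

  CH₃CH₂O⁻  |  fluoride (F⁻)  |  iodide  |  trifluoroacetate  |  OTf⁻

Rank by basicity of the departing species: weakest base leaves most easily.
OTf⁻: pKₐ(CF₃SO₃H (triflic acid)) ≈ -14 — charge spread over three oxygens and a CF₃ group; the premier leaving group in synthesis
iodide: pKₐ(HI) ≈ -10
trifluoroacetate: pKₐ(CF₃COOH) ≈ 0.2
fluoride (F⁻): pKₐ(HF) ≈ 3.2
CH₃CH₂O⁻: pKₐ(CH₃CH₂OH) ≈ 16

OTf⁻ > iodide > trifluoroacetate > fluoride (F⁻) > CH₃CH₂O⁻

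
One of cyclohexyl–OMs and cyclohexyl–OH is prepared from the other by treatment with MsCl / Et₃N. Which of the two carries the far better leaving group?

cyclohexyl–OMs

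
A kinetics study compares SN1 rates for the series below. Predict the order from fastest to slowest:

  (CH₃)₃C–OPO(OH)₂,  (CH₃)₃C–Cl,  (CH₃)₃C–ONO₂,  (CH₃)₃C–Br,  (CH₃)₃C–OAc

(CH₃)₃C–Br > (CH₃)₃C–Cl > (CH₃)₃C–ONO₂ > (CH₃)₃C–OPO(OH)₂ > (CH₃)₃C–OAc

With the same alkyl group throughout, only the leaving group differentiates the rates.
Rank by basicity of the departing species: weakest base leaves most easily.
(CH₃)₃C–Br loses Br⁻: pKₐ(HBr) ≈ -9
(CH₃)₃C–Cl loses Cl⁻: pKₐ(HCl) ≈ -7
(CH₃)₃C–ONO₂ loses NO₃⁻: pKₐ(HNO₃) ≈ -1.3
(CH₃)₃C–OPO(OH)₂ loses H₂PO₄⁻: pKₐ(H₃PO₄) ≈ 2.1
(CH₃)₃C–OAc loses AcO⁻: pKₐ(CH₃COOH) ≈ 4.8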